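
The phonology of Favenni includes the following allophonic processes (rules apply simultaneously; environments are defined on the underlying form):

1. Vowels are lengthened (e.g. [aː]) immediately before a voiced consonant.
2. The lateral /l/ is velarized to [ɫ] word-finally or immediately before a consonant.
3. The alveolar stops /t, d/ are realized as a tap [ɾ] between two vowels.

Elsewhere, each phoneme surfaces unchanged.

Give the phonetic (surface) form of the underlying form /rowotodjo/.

/r/ (word-initial) is unaffected → [r].
/o/ (between /r/ and /w/): before a voiced consonant, so rule 1 applies → [oː].
/w/ — not in any rule's target class → [w].
/o/ (between /w/ and /t/): rule 1 targets it, but not before a voiced consonant → unchanged [o].
/t/ — between /o/ and /o/, between two vowels — surfaces as [ɾ] (rule 3).
/o/ (between /t/ and /d/) occurs before a voiced consonant → [oː] by rule 1.
/d/ (between /o/ and /j/): rule 3 targets it, but not between two vowels → unchanged [d].
/j/ — not in any rule's target class → [j].
/o/ — word-final; rule 1 does not apply here → [o].

[roːwoɾoːdjo]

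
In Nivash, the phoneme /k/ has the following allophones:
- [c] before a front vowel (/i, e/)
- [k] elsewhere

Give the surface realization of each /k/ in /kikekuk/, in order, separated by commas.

Occurrence 1 (position 1): before a front vowel → [c].
Occurrence 2 (position 3): before a front vowel → [c].
Occurrence 3 (position 5): no conditioning environment matches → elsewhere allophone [k].
Occurrence 4 (position 7): no conditioning environment matches → elsewhere allophone [k].

[c], [c], [k], [k]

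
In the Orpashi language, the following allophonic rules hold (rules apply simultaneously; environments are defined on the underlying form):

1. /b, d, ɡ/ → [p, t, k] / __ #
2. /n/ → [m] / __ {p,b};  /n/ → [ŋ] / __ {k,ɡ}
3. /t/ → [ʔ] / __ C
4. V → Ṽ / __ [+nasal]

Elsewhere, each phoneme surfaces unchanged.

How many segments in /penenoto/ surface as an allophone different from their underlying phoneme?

2

Segments that undergo a rule: /e/ → [ẽ] (rule 4); /e/ → [ẽ] (rule 4).
All other segments surface unchanged.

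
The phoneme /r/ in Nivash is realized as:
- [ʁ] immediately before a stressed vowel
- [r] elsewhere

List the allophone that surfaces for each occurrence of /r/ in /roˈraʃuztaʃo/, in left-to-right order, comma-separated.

[r], [ʁ]

Occurrence 1 (position 1): no conditioning environment matches → elsewhere allophone [r].
Occurrence 2 (position 3): immediately before a stressed vowel → [ʁ].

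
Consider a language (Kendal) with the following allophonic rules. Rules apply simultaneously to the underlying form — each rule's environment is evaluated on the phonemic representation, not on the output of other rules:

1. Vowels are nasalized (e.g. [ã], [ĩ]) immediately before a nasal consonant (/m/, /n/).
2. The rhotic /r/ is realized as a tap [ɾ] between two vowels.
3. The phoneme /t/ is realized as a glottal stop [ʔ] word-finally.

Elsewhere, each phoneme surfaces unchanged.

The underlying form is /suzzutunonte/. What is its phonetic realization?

[suzzutũnõnte]

/u/ (between /s/ and /z/): rule 1 targets it, but not before a nasal consonant → unchanged [u].
/u/ (between /z/ and /t/) fails the environment for rule 1, so it stays [u].
/t/ — between /u/ and /u/; rule 3 does not apply here → [t].
/u/ meets the environment for rule 1 (before a nasal consonant) → [ũ].
/o/ (between /n/ and /n/): before a nasal consonant, so rule 1 applies → [õ].
/t/ (between /n/ and /e/) is in the target of rule 3 but the environment (word-finally) is not met → [t].
/e/ (word-final) is in the target of rule 1 but the environment (before a nasal consonant) is not met → [e].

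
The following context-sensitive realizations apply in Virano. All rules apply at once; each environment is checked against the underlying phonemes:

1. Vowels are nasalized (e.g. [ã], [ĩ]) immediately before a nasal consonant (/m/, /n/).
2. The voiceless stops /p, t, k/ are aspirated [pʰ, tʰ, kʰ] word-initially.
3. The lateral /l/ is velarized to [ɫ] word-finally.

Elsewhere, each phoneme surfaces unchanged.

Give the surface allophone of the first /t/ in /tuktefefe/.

/t/ (word-initial): word-initially, so rule 2 applies → [tʰ].

[tʰ]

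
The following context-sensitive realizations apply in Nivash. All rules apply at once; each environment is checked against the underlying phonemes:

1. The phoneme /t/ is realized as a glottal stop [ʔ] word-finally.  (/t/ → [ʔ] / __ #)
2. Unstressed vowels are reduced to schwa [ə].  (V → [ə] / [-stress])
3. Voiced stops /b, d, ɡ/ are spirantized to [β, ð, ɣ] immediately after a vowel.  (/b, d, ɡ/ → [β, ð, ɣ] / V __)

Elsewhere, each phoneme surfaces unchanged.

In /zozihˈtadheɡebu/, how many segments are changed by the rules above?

8

Segments that undergo a rule: /o/ → [ə] (rule 2); /i/ → [ə] (rule 2); /d/ → [ð] (rule 3); /e/ → [ə] (rule 2); /ɡ/ → [ɣ] (rule 3); /e/ → [ə] (rule 2); /b/ → [β] (rule 3); /u/ → [ə] (rule 2).
All other segments surface unchanged.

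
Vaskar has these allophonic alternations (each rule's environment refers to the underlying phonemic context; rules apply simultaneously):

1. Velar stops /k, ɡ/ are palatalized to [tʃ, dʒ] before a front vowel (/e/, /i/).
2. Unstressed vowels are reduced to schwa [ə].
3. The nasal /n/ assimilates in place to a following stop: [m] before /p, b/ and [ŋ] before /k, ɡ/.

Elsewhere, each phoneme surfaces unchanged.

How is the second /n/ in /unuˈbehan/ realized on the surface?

[n]

/n/ (word-final) fails the environment for rule 3, so it stays [n].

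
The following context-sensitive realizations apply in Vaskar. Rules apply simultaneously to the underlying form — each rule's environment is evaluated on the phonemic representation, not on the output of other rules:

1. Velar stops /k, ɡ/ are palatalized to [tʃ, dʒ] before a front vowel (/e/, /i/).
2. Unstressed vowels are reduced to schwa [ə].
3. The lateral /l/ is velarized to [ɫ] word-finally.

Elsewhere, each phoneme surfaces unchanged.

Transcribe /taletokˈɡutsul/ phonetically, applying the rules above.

/t/ (word-initial) is unaffected → [t].
/a/ meets the environment for rule 2 (in an unstressed syllable) → [ə].
/l/ (between /a/ and /e/) is in the target of rule 3 but the environment (word-finally) is not met → [l].
Rule 2 applies to /e/ (between /l/ and /t/: in an unstressed syllable) → [ə].
/t/ (between /e/ and /o/): no rule targets it → [t].
/o/ — between /t/ and /k/, in an unstressed syllable — surfaces as [ə] (rule 2).
/k/ (between /o/ and /ɡ/) fails the environment for rule 1, so it stays [k].
/ɡ/ — between /k/ and /u/; rule 1 does not apply here → [ɡ].
/u/ (between /ɡ/ and /t/) is in the target of rule 2 but the environment (in an unstressed syllable) is not met → [u].
/t/ stays [t].
/s/ (between /t/ and /u/): no rule targets it → [s].
/u/ (between /s/ and /l/) occurs in an unstressed syllable → [ə] by rule 2.
/l/ — word-final, word-finally — surfaces as [ɫ] (rule 3).

[tələtəkˈɡutsəɫ]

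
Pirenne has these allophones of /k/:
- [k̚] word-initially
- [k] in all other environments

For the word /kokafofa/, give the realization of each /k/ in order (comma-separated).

[k̚], [k]

Occurrence 1 (position 1): word-initially → [k̚].
Occurrence 2 (position 3): no conditioning environment matches → elsewhere allophone [k].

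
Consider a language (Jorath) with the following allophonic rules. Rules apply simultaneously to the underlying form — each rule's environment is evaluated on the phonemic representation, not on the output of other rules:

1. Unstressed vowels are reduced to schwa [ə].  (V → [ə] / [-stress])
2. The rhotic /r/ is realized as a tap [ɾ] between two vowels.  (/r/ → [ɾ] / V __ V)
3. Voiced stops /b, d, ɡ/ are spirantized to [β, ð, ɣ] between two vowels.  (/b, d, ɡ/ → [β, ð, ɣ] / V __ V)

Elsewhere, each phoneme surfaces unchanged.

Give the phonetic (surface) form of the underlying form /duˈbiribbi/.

[dəˈβiɾəbbə]

/d/ — word-initial; rule 3 does not apply here → [d].
Rule 1 applies to /u/ (between /d/ and /b/: in an unstressed syllable) → [ə].
Rule 3 applies to /b/ (between /u/ and /i/: between two vowels) → [β].
/i/ — between /b/ and /r/; rule 1 does not apply here → [i].
/r/ meets the environment for rule 2 (between two vowels) → [ɾ].
/i/ meets the environment for rule 1 (in an unstressed syllable) → [ə].
/b/ (between /i/ and /b/): rule 3 targets it, but not between two vowels → unchanged [b].
/b/ (between /b/ and /i/): rule 3 targets it, but not between two vowels → unchanged [b].
/i/ (word-final): in an unstressed syllable, so rule 1 applies → [ə].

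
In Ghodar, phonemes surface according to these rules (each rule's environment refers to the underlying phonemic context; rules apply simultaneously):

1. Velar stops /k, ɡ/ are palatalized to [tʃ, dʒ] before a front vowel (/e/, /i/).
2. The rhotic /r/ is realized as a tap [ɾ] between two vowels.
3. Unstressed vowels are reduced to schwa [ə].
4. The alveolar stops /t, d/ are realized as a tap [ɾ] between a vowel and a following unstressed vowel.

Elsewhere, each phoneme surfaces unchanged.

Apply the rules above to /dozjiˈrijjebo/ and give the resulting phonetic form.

[dəzjəˈɾijjəbə]

/d/ (word-initial) is in the target of rule 4 but the environment (between a vowel and a following unstressed vowel) is not met → [d].
/o/ (between /d/ and /z/) occurs in an unstressed syllable → [ə] by rule 3.
/z/ stays [z].
/j/ (between /z/ and /i/) is unaffected → [j].
/i/ (between /j/ and /r/): in an unstressed syllable, so rule 3 applies → [ə].
/r/ (between /i/ and /i/) occurs between two vowels → [ɾ] by rule 2.
/i/ (between /r/ and /j/) fails the environment for rule 3, so it stays [i].
/j/ stays [j].
/j/ stays [j].
/e/ — between /j/ and /b/, in an unstressed syllable — surfaces as [ə] (rule 3).
/b/ — not in any rule's target class → [b].
/o/ meets the environment for rule 3 (in an unstressed syllable) → [ə].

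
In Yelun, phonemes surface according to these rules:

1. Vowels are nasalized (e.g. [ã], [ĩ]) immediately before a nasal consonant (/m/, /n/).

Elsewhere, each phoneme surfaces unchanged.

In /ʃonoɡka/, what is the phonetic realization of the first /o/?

/o/ (between /ʃ/ and /n/) occurs before a nasal consonant → [õ] by rule 1.

[õ]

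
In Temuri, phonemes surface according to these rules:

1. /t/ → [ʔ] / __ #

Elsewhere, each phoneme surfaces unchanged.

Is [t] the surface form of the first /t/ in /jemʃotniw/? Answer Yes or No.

Yes

/t/ (between /o/ and /n/) fails the environment for rule 1, so it stays [t].
The actual realization is [t], which matches [t].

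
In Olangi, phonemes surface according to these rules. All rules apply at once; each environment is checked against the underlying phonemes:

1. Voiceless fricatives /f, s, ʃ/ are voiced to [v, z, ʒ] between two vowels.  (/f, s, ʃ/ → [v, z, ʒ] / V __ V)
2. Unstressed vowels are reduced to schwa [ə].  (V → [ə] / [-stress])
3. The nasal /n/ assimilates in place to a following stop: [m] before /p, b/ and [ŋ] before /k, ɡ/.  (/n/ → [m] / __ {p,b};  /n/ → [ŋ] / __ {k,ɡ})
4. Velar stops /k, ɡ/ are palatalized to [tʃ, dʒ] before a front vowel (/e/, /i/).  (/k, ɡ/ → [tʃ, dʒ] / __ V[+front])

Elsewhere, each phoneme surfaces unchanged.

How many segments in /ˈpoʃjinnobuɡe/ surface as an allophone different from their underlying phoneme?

Segments that undergo a rule: /i/ → [ə] (rule 2); /o/ → [ə] (rule 2); /u/ → [ə] (rule 2); /ɡ/ → [dʒ] (rule 4); /e/ → [ə] (rule 2).
All other segments surface unchanged.

5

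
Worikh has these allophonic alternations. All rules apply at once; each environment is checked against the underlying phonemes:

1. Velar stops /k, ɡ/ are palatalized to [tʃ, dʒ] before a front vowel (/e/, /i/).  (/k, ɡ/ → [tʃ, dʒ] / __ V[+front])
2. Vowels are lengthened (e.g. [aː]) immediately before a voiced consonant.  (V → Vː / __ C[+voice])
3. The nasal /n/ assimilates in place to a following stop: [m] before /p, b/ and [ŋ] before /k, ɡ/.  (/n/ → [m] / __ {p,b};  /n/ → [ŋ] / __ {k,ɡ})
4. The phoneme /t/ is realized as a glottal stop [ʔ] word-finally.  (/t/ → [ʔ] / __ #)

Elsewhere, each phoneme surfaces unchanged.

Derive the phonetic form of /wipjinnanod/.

[wipjiːnnaːnoːd]

/i/ (between /w/ and /p/) fails the environment for rule 2, so it stays [i].
Rule 2 applies to /i/ (between /j/ and /n/: before a voiced consonant) → [iː].
/n/ — between /i/ and /n/; rule 3 does not apply here → [n].
/n/ (between /n/ and /a/) fails the environment for rule 3, so it stays [n].
Rule 2 applies to /a/ (between /n/ and /n/: before a voiced consonant) → [aː].
/n/ — between /a/ and /o/; rule 3 does not apply here → [n].
/o/ (between /n/ and /d/): before a voiced consonant, so rule 2 applies → [oː].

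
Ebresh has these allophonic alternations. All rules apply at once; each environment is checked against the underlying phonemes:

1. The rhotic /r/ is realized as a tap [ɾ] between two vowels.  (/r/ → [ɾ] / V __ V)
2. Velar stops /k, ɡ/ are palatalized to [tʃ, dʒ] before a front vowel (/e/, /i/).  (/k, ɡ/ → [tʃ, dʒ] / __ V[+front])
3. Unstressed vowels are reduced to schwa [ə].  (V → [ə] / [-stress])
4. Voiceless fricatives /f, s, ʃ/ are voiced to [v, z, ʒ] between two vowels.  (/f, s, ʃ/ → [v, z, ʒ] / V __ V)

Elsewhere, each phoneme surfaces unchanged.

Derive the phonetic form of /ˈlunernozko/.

[ˈlunərnəzkə]

/l/ (word-initial) is unaffected → [l].
/u/ (between /l/ and /n/) is in the target of rule 3 but the environment (in an unstressed syllable) is not met → [u].
/n/ stays [n].
/e/ — between /n/ and /r/, in an unstressed syllable — surfaces as [ə] (rule 3).
/r/ (between /e/ and /n/) fails the environment for rule 1, so it stays [r].
/n/ (between /r/ and /o/) is unaffected → [n].
/o/ — between /n/ and /z/, in an unstressed syllable — surfaces as [ə] (rule 3).
/z/ — not in any rule's target class → [z].
/k/ (between /z/ and /o/) is in the target of rule 2 but the environment (before a front vowel) is not met → [k].
/o/ (word-final): in an unstressed syllable, so rule 3 applies → [ə].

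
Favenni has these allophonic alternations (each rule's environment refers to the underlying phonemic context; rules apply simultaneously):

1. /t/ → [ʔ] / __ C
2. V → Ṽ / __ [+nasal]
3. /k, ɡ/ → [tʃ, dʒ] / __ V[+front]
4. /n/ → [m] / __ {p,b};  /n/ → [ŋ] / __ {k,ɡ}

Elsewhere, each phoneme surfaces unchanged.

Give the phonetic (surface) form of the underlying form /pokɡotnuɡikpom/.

/p/ (word-initial): no rule targets it → [p].
/o/ (between /p/ and /k/): rule 2 targets it, but not before a nasal consonant → unchanged [o].
/k/ (between /o/ and /ɡ/) fails the environment for rule 3, so it stays [k].
/ɡ/ (between /k/ and /o/): rule 3 targets it, but not before a front vowel → unchanged [ɡ].
/o/ — between /ɡ/ and /t/; rule 2 does not apply here → [o].
/t/ (between /o/ and /n/): immediately before a consonant, so rule 1 applies → [ʔ].
/n/ (between /t/ and /u/) is in the target of rule 4 but the environment (before a labial or velar stop) is not met → [n].
/u/ — between /n/ and /ɡ/; rule 2 does not apply here → [u].
/ɡ/ (between /u/ and /i/): before a front vowel, so rule 3 applies → [dʒ].
/i/ (between /ɡ/ and /k/) fails the environment for rule 2, so it stays [i].
/k/ — between /i/ and /p/; rule 3 does not apply here → [k].
/p/ stays [p].
Rule 2 applies to /o/ (between /p/ and /m/: before a nasal consonant) → [õ].
/m/ — not in any rule's target class → [m].

[pokɡoʔnudʒikpõm]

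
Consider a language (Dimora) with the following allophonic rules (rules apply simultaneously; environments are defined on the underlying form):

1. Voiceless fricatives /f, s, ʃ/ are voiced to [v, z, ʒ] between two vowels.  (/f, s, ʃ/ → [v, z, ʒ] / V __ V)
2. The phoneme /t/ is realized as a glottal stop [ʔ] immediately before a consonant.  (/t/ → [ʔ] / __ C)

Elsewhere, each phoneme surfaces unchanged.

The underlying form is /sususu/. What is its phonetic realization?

[suzuzu]

/s/ — word-initial; rule 1 does not apply here → [s].
/u/ — not in any rule's target class → [u].
/s/ — between /u/ and /u/, between two vowels — surfaces as [z] (rule 1).
/u/ — not in any rule's target class → [u].
Rule 1 applies to /s/ (between /u/ and /u/: between two vowels) → [z].
/u/ (word-final): no rule targets it → [u].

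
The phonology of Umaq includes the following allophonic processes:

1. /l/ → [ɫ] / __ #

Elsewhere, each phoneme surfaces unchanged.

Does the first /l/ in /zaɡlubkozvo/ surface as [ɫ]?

No

/l/ (between /ɡ/ and /u/) fails the environment for rule 1, so it stays [l].
The actual realization is [l], not [ɫ].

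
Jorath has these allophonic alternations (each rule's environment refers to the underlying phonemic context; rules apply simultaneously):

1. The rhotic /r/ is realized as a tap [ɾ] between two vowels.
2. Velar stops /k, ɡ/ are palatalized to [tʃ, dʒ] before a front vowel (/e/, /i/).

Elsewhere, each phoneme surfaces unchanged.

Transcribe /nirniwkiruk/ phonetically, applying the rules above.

/n/ stays [n].
/i/ (between /n/ and /r/) is unaffected → [i].
/r/ (between /i/ and /n/): rule 1 targets it, but not between two vowels → unchanged [r].
/n/ (between /r/ and /i/) is unaffected → [n].
/i/ — not in any rule's target class → [i].
/w/ (between /i/ and /k/): no rule targets it → [w].
/k/ meets the environment for rule 2 (before a front vowel) → [tʃ].
/i/ (between /k/ and /r/): no rule targets it → [i].
/r/ — between /i/ and /u/, between two vowels — surfaces as [ɾ] (rule 1).
/u/ (between /r/ and /k/): no rule targets it → [u].
/k/ (word-final) fails the environment for rule 2, so it stays [k].

[nirniwtʃiɾuk]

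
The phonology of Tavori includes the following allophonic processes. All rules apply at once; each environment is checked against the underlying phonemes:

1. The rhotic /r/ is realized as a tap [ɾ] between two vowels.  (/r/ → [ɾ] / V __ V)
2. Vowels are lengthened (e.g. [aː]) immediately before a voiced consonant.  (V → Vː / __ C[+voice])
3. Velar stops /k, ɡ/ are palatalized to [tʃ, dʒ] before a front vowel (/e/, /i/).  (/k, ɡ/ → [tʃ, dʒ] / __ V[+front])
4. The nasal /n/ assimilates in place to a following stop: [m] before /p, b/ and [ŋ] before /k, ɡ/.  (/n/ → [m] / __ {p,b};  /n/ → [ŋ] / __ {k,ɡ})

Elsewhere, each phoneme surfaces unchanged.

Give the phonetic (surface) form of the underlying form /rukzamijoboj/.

[rukzaːmiːjoːboːj]

/r/ (word-initial): rule 1 targets it, but not between two vowels → unchanged [r].
/u/ (between /r/ and /k/) is in the target of rule 2 but the environment (before a voiced consonant) is not met → [u].
/k/ (between /u/ and /z/): rule 3 targets it, but not before a front vowel → unchanged [k].
/z/ — not in any rule's target class → [z].
/a/ meets the environment for rule 2 (before a voiced consonant) → [aː].
/m/ (between /a/ and /i/): no rule targets it → [m].
/i/ meets the environment for rule 2 (before a voiced consonant) → [iː].
/j/ — not in any rule's target class → [j].
/o/ meets the environment for rule 2 (before a voiced consonant) → [oː].
/b/ (between /o/ and /o/) is unaffected → [b].
/o/ (between /b/ and /j/): before a voiced consonant, so rule 2 applies → [oː].
/j/ — not in any rule's target class → [j].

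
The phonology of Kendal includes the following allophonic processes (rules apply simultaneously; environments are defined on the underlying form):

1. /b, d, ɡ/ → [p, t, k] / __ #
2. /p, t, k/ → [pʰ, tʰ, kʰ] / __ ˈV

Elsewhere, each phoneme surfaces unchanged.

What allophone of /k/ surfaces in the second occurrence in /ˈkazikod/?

[k]

/k/ (between /i/ and /o/): rule 2 targets it, but not immediately before a stressed vowel → unchanged [k].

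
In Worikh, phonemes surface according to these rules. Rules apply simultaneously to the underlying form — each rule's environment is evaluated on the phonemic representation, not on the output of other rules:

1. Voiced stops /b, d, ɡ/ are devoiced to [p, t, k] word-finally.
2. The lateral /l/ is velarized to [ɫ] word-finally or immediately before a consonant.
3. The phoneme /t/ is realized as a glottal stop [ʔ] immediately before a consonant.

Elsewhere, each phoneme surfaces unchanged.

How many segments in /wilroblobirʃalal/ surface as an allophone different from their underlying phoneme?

Segments that undergo a rule: /l/ → [ɫ] (rule 2); /l/ → [ɫ] (rule 2).
All other segments surface unchanged.

2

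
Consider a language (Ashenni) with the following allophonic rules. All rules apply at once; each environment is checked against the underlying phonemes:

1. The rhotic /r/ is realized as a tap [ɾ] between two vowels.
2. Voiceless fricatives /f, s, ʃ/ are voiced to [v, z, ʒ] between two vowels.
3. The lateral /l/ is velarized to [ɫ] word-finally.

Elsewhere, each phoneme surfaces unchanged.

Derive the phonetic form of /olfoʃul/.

/l/ (between /o/ and /f/): rule 3 targets it, but not word-finally → unchanged [l].
/f/ (between /l/ and /o/): rule 2 targets it, but not between two vowels → unchanged [f].
Rule 2 applies to /ʃ/ (between /o/ and /u/: between two vowels) → [ʒ].
Rule 3 applies to /l/ (word-final: word-finally) → [ɫ].

[olfoʒuɫ]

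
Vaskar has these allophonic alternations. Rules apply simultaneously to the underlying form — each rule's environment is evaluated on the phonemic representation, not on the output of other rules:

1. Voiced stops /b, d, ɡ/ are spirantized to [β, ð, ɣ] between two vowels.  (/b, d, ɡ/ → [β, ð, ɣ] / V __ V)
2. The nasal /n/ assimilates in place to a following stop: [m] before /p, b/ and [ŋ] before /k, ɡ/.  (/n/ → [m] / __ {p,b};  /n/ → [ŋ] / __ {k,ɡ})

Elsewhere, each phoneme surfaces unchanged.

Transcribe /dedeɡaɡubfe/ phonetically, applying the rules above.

/d/ (word-initial): rule 1 targets it, but not between two vowels → unchanged [d].
/e/ stays [e].
/d/ — between /e/ and /e/, between two vowels — surfaces as [ð] (rule 1).
/e/ stays [e].
/ɡ/ (between /e/ and /a/) occurs between two vowels → [ɣ] by rule 1.
/a/ (between /ɡ/ and /ɡ/): no rule targets it → [a].
/ɡ/ (between /a/ and /u/): between two vowels, so rule 1 applies → [ɣ].
/u/ stays [u].
/b/ (between /u/ and /f/): rule 1 targets it, but not between two vowels → unchanged [b].
/f/ stays [f].
/e/ (word-final) is unaffected → [e].

[deðeɣaɣubfe]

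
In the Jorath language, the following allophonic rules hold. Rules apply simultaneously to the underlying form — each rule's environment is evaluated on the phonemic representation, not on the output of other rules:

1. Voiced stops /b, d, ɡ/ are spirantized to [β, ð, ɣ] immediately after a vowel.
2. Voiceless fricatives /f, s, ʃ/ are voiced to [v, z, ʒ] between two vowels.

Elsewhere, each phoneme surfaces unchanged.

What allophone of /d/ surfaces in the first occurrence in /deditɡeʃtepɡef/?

[d]

/d/ (word-initial) fails the environment for rule 1, so it stays [d].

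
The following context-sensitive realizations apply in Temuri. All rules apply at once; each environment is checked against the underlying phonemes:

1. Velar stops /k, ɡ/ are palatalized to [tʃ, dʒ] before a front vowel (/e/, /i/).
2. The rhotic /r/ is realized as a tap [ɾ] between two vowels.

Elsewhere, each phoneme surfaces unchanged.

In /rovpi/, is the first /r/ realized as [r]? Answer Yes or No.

/r/ — word-initial; rule 2 does not apply here → [r].
The actual realization is [r], which matches [r].

Yes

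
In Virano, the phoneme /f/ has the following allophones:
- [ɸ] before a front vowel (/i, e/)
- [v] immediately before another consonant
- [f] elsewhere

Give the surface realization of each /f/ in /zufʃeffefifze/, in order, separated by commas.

[v], [v], [ɸ], [ɸ], [v]

Occurrence 1 (position 3): immediately before another consonant → [v].
Occurrence 2 (position 6): immediately before another consonant → [v].
Occurrence 3 (position 7): before a front vowel (/i, e/) → [ɸ].
Occurrence 4 (position 9): before a front vowel (/i, e/) → [ɸ].
Occurrence 5 (position 11): immediately before another consonant → [v].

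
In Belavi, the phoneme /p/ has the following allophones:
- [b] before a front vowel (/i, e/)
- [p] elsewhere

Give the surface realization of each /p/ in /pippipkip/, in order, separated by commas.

[b], [p], [b], [p], [p]

Occurrence 1 (position 1): before a front vowel (/i, e/) → [b].
Occurrence 2 (position 3): no conditioning environment matches → elsewhere allophone [p].
Occurrence 3 (position 4): before a front vowel (/i, e/) → [b].
Occurrence 4 (position 6): no conditioning environment matches → elsewhere allophone [p].
Occurrence 5 (position 9): no conditioning environment matches → elsewhere allophone [p].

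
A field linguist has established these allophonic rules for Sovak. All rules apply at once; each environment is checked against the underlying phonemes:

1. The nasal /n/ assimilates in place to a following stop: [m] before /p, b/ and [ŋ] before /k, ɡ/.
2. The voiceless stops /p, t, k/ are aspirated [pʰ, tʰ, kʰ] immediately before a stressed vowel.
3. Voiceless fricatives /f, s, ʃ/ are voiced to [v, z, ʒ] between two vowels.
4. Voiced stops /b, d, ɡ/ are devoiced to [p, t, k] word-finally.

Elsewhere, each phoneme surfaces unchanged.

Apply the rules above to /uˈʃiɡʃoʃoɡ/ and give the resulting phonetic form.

[uˈʒiɡʃoʒok]

Rule 3 applies to /ʃ/ (between /u/ and /i/: between two vowels) → [ʒ].
/ɡ/ — between /i/ and /ʃ/; rule 4 does not apply here → [ɡ].
/ʃ/ (between /ɡ/ and /o/) is in the target of rule 3 but the environment (between two vowels) is not met → [ʃ].
Rule 3 applies to /ʃ/ (between /o/ and /o/: between two vowels) → [ʒ].
/ɡ/ — word-final, word-finally — surfaces as [k] (rule 4).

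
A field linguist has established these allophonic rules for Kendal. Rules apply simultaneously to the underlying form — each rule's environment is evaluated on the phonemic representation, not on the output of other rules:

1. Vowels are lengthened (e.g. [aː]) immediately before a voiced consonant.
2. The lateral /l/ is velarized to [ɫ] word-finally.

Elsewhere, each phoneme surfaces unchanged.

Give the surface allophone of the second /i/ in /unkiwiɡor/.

[iː]

/i/ — between /w/ and /ɡ/, before a voiced consonant — surfaces as [iː] (rule 1).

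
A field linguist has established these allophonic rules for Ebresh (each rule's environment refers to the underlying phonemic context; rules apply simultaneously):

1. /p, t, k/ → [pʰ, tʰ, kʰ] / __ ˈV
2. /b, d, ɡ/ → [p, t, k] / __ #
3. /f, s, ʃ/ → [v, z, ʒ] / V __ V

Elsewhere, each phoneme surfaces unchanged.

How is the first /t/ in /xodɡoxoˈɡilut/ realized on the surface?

/t/ (word-final) fails the environment for rule 1, so it stays [t].

[t]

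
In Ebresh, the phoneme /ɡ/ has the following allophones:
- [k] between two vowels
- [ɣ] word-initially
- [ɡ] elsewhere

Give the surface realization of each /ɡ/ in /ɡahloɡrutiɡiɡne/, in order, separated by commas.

[ɣ], [ɡ], [k], [ɡ]

Occurrence 1 (position 1): word-initially → [ɣ].
Occurrence 2 (position 6): no conditioning environment matches → elsewhere allophone [ɡ].
Occurrence 3 (position 11): between two vowels → [k].
Occurrence 4 (position 13): no conditioning environment matches → elsewhere allophone [ɡ].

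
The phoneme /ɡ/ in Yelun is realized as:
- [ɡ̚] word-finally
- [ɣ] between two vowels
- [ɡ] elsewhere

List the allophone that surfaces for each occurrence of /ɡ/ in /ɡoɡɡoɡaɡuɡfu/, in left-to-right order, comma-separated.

[ɡ], [ɡ], [ɡ], [ɣ], [ɣ], [ɡ]

Occurrence 1 (position 1): no conditioning environment matches → elsewhere allophone [ɡ].
Occurrence 2 (position 3): no conditioning environment matches → elsewhere allophone [ɡ].
Occurrence 3 (position 4): no conditioning environment matches → elsewhere allophone [ɡ].
Occurrence 4 (position 6): between two vowels → [ɣ].
Occurrence 5 (position 8): between two vowels → [ɣ].
Occurrence 6 (position 10): no conditioning environment matches → elsewhere allophone [ɡ].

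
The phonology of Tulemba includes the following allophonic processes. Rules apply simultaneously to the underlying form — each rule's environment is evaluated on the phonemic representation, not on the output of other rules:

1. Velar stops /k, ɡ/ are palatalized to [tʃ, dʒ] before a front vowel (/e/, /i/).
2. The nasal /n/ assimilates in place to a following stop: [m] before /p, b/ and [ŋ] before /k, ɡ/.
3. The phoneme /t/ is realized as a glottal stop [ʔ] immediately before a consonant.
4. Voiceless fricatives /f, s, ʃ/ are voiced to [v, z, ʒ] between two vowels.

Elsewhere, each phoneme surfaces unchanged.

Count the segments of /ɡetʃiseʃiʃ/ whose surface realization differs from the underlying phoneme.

Segments that undergo a rule: /ɡ/ → [dʒ] (rule 1); /t/ → [ʔ] (rule 3); /s/ → [z] (rule 4); /ʃ/ → [ʒ] (rule 4).
All other segments surface unchanged.

4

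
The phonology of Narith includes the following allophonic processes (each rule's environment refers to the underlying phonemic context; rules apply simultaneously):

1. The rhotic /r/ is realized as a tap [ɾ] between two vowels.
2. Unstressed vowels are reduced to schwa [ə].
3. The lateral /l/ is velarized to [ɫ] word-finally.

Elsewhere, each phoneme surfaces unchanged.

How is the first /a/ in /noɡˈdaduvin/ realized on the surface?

/a/ (between /d/ and /d/) is in the target of rule 2 but the environment (in an unstressed syllable) is not met → [a].

[a]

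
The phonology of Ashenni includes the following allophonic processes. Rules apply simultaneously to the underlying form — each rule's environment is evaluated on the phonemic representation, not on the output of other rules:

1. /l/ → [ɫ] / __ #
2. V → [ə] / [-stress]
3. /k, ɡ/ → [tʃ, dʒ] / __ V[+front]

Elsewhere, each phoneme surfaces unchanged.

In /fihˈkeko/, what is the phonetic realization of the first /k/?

/k/ — between /h/ and /e/, before a front vowel — surfaces as [tʃ] (rule 3).

[tʃ]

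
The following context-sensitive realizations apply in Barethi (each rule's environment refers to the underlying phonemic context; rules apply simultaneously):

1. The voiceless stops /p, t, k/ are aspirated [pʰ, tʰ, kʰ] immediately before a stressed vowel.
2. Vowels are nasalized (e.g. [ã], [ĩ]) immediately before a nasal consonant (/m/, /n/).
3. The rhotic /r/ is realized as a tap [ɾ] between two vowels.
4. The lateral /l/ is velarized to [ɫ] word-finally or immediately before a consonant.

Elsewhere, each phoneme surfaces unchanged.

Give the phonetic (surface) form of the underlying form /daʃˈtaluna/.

[daʃˈtʰalũna]

/a/ (between /d/ and /ʃ/) is in the target of rule 2 but the environment (before a nasal consonant) is not met → [a].
/t/ (between /ʃ/ and /a/) occurs immediately before a stressed vowel → [tʰ] by rule 1.
/a/ (between /t/ and /l/) fails the environment for rule 2, so it stays [a].
/l/ (between /a/ and /u/): rule 4 targets it, but not word-finally or immediately before a consonant → unchanged [l].
/u/ (between /l/ and /n/): before a nasal consonant, so rule 2 applies → [ũ].
/a/ — word-final; rule 2 does not apply here → [a].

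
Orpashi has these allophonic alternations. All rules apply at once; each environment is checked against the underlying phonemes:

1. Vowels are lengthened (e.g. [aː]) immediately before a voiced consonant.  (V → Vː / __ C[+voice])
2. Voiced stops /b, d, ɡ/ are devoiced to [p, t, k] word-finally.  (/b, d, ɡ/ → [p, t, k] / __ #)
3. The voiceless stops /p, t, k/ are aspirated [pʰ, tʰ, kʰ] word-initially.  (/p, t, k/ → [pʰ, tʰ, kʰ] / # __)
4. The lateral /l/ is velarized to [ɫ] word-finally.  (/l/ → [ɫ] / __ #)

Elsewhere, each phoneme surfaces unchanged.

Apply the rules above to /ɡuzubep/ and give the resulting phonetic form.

[ɡuːzuːbep]

/ɡ/ (word-initial): rule 2 targets it, but not word-finally → unchanged [ɡ].
/u/ (between /ɡ/ and /z/) occurs before a voiced consonant → [uː] by rule 1.
/z/ stays [z].
/u/ (between /z/ and /b/) occurs before a voiced consonant → [uː] by rule 1.
/b/ — between /u/ and /e/; rule 2 does not apply here → [b].
/e/ (between /b/ and /p/) is in the target of rule 1 but the environment (before a voiced consonant) is not met → [e].
/p/ (word-final): rule 3 targets it, but not word-initially → unchanged [p].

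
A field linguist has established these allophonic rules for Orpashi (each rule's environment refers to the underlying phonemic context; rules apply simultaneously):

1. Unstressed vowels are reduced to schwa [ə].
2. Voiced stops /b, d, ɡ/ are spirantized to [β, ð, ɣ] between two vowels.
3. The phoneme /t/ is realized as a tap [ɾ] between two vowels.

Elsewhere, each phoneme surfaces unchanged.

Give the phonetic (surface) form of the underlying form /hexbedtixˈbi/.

[həxbədtəxˈbi]

/h/ (word-initial): no rule targets it → [h].
/e/ — between /h/ and /x/, in an unstressed syllable — surfaces as [ə] (rule 1).
/x/ stays [x].
/b/ — between /x/ and /e/; rule 2 does not apply here → [b].
/e/ (between /b/ and /d/) occurs in an unstressed syllable → [ə] by rule 1.
/d/ (between /e/ and /t/) fails the environment for rule 2, so it stays [d].
/t/ (between /d/ and /i/) fails the environment for rule 3, so it stays [t].
/i/ (between /t/ and /x/) occurs in an unstressed syllable → [ə] by rule 1.
/x/ stays [x].
/b/ (between /x/ and /i/): rule 2 targets it, but not between two vowels → unchanged [b].
/i/ (word-final) is in the target of rule 1 but the environment (in an unstressed syllable) is not met → [i].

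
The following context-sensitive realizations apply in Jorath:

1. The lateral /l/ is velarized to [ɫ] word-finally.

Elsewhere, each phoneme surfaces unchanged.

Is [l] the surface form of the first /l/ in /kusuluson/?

Yes

/l/ (between /u/ and /u/) fails the environment for rule 1, so it stays [l].
The actual realization is [l], which matches [l].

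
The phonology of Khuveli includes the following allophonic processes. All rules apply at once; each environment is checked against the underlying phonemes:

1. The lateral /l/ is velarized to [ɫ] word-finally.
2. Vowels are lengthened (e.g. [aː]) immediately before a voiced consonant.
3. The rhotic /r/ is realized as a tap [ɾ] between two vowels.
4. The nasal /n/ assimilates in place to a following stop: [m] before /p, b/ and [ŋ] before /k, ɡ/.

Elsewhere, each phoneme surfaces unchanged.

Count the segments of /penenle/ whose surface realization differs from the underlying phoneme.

Segments that undergo a rule: /e/ → [eː] (rule 2); /e/ → [eː] (rule 2).
All other segments surface unchanged.

2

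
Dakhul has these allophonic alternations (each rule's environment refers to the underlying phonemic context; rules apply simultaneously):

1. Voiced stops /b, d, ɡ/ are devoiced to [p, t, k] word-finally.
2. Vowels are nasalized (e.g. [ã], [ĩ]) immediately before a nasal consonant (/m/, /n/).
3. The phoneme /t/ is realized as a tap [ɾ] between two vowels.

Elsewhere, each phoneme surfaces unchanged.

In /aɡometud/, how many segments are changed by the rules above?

Segments that undergo a rule: /o/ → [õ] (rule 2); /t/ → [ɾ] (rule 3); /d/ → [t] (rule 1).
All other segments surface unchanged.

3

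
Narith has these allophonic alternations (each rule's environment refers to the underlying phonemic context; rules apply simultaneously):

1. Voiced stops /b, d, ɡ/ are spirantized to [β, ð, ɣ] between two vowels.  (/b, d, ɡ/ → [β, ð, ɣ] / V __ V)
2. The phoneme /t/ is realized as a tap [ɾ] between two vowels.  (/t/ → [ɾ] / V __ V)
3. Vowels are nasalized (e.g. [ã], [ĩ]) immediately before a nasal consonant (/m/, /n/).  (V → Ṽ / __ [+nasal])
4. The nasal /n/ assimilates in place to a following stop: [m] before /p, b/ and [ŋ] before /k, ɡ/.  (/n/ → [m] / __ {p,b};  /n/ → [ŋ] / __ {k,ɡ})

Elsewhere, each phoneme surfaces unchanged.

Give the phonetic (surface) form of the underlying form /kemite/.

[kẽmiɾe]

/k/ — not in any rule's target class → [k].
/e/ (between /k/ and /m/) occurs before a nasal consonant → [ẽ] by rule 3.
/m/ (between /e/ and /i/): no rule targets it → [m].
/i/ (between /m/ and /t/) is in the target of rule 3 but the environment (before a nasal consonant) is not met → [i].
/t/ (between /i/ and /e/) occurs between two vowels → [ɾ] by rule 2.
/e/ (word-final) fails the environment for rule 3, so it stays [e].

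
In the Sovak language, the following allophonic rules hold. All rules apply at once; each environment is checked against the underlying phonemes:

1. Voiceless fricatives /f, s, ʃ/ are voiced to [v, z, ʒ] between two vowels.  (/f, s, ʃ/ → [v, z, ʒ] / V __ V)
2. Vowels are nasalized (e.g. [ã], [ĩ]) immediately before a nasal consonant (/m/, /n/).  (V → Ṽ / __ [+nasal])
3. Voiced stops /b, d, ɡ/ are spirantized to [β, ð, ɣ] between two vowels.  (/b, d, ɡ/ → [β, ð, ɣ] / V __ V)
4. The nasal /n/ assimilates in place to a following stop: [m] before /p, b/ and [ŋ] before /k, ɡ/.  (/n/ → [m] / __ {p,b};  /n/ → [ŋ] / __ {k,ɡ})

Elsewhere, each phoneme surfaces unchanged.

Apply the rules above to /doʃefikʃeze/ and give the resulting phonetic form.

[doʒevikʃeze]

/d/ (word-initial) fails the environment for rule 3, so it stays [d].
/o/ — between /d/ and /ʃ/; rule 2 does not apply here → [o].
/ʃ/ (between /o/ and /e/): between two vowels, so rule 1 applies → [ʒ].
/e/ (between /ʃ/ and /f/) fails the environment for rule 2, so it stays [e].
Rule 1 applies to /f/ (between /e/ and /i/: between two vowels) → [v].
/i/ (between /f/ and /k/): rule 2 targets it, but not before a nasal consonant → unchanged [i].
/k/ — not in any rule's target class → [k].
/ʃ/ (between /k/ and /e/) fails the environment for rule 1, so it stays [ʃ].
/e/ — between /ʃ/ and /z/; rule 2 does not apply here → [e].
/z/ (between /e/ and /e/): no rule targets it → [z].
/e/ — word-final; rule 2 does not apply here → [e].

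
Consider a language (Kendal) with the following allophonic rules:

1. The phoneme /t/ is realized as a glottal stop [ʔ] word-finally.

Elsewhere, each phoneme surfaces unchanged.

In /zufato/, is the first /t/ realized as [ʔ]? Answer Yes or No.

No

/t/ (between /a/ and /o/): rule 1 targets it, but not word-finally → unchanged [t].
The actual realization is [t], not [ʔ].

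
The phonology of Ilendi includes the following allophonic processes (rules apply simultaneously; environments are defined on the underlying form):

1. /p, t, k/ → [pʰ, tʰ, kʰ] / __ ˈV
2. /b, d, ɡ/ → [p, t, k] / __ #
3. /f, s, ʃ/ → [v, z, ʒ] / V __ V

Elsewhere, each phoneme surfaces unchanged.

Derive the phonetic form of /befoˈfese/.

/b/ — word-initial; rule 2 does not apply here → [b].
/e/ (between /b/ and /f/): no rule targets it → [e].
Rule 3 applies to /f/ (between /e/ and /o/: between two vowels) → [v].
/o/ (between /f/ and /f/) is unaffected → [o].
/f/ (between /o/ and /e/): between two vowels, so rule 3 applies → [v].
/e/ (between /f/ and /s/) is unaffected → [e].
/s/ — between /e/ and /e/, between two vowels — surfaces as [z] (rule 3).
/e/ — not in any rule's target class → [e].

[bevoˈveze]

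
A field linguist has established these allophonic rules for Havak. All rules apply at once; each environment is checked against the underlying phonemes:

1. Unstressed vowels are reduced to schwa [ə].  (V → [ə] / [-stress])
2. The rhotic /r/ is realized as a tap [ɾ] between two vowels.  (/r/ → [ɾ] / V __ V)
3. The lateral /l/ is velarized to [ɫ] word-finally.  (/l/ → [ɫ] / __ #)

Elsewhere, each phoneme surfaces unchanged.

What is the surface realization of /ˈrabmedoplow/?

/r/ (word-initial) is in the target of rule 2 but the environment (between two vowels) is not met → [r].
/a/ (between /r/ and /b/) fails the environment for rule 1, so it stays [a].
/b/ — not in any rule's target class → [b].
/m/ (between /b/ and /e/): no rule targets it → [m].
/e/ (between /m/ and /d/) occurs in an unstressed syllable → [ə] by rule 1.
/d/ (between /e/ and /o/): no rule targets it → [d].
/o/ — between /d/ and /p/, in an unstressed syllable — surfaces as [ə] (rule 1).
/p/ stays [p].
/l/ — between /p/ and /o/; rule 3 does not apply here → [l].
/o/ (between /l/ and /w/) occurs in an unstressed syllable → [ə] by rule 1.
/w/ stays [w].

[ˈrabmədəpləw]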